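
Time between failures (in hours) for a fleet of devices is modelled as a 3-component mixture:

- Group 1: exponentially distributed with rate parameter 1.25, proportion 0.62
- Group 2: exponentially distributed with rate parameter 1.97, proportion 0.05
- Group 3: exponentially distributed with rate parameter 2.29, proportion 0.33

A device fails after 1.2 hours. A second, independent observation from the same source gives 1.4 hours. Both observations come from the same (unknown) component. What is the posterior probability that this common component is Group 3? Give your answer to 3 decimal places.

0.104

By Bayes' theorem, P(k | x) = π_k f_k(x) / Σ_j π_j f_j(x).
Since both observations come from the same component, the likelihood for component k is f_k(x₁)·f_k(x₂).
  L_1 = [1.25·e^(−1.25·1.2) = 1.25·e^(−1.5000) = 0.278913] × [0.217217] = 0.0605847
  L_2 = [1.97·e^(−1.97·1.2) = 1.97·e^(−2.3640) = 0.185265] × [0.124934] = 0.023146
  L_3 = [2.29·e^(−2.29·1.2) = 2.29·e^(−2.7480) = 0.146688] × [0.0927871] = 0.0136107
Weight by the priors:
  π_1·L_1 = 0.62 × 0.0605847 = 0.0375625
  π_2·L_2 = 0.05 × 0.023146 = 0.0011573
  π_3·L_3 = 0.33 × 0.0136107 = 0.00449154
Denominator: 0.0375625 + 0.0011573 + 0.00449154 = 0.0432114
So the posterior for Group 3 is 0.00449154 / 0.0432114 ≈ 0.104.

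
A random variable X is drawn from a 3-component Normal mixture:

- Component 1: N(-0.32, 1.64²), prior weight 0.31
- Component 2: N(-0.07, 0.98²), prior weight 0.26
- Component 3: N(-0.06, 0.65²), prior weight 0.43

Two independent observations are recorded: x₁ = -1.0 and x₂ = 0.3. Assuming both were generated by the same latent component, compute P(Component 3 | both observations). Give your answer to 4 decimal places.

0.5421

The responsibility of component k is π_k f_k(x) divided by Σ_j π_j f_j(x).
Since both observations come from the same component, the likelihood for component k is f_k(x₁)·f_k(x₂).
  L_1 = [0.22322] × [0.226481] = 0.0505551
  L_2 = [0.259495] × [0.37908] = 0.0983694
  L_3 = [0.215707] × [0.526487] = 0.113567
Prior × likelihood for each component:
  π_1·L_1 = 0.31 × 0.0505551 = 0.0156721
  π_2·L_2 = 0.26 × 0.0983694 = 0.0255761
  π_3·L_3 = 0.43 × 0.113567 = 0.0488337
Marginal: 0.0156721 + 0.0255761 + 0.0488337 = 0.0900818
P(Component 3 | x₁, x₂) = 0.0488337 / 0.0900818 ≈ 0.5421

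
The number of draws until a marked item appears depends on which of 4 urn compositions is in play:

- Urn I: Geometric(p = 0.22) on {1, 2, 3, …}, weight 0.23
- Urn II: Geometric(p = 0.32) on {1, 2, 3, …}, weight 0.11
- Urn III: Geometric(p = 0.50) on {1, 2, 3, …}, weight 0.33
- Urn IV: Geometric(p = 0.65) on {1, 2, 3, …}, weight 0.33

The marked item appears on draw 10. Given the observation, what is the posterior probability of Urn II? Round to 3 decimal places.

0.160

The responsibility of component k is π_k f_k(x) divided by Σ_j π_j f_j(x).
Geometric probabilities:
  f_I = 0.22·(1−0.22)^9 = 0.22·0.106869 = 0.0235112
  f_II = 0.32·(1−0.32)^9 = 0.32·0.0310871 = 0.00994787
  f_III = 0.50·(1−0.50)^9 = 0.50·0.00195312 = 0.000976562
  f_IV = 0.65·(1−0.65)^9 = 0.65·7.88156e-05 = 5.12302e-05
Weight by the priors:
  π_I·f_I = 0.23 × 0.0235112 = 0.00540757
  π_II·f_II = 0.11 × 0.00994787 = 0.00109427
  π_III·f_III = 0.33 × 0.000976562 = 0.000322266
  π_IV·f_IV = 0.33 × 5.12302e-05 = 1.6906e-05
Normaliser: 0.00540757 + 0.00109427 + 0.000322266 + 1.6906e-05 = 0.006841
Responsibility of Urn II: 0.00109427 / 0.006841 ≈ 0.160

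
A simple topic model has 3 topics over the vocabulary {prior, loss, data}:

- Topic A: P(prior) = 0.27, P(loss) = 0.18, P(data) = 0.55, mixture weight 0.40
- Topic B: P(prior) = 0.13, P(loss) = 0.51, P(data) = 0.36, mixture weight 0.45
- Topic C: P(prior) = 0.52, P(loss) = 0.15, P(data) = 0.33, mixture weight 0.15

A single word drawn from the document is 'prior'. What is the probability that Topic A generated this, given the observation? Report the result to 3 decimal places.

0.442

P(component k | x) = w_k·f_k(x) / marginal(x), where marginal(x) = Σ_j w_j·f_j(x).
Component likelihoods at x = 'prior':
  L_A = 0.27
  L_B = 0.13
  L_C = 0.52
Prior × likelihood for each component:
  w_A·L_A = 0.40 × 0.27 = 0.108
  w_B·L_B = 0.45 × 0.13 = 0.0585
  w_C·L_C = 0.15 × 0.52 = 0.078
Evidence: 0.108 + 0.0585 + 0.078 = 0.2445
Responsibility of Topic A: 0.108 / 0.2445 ≈ 0.442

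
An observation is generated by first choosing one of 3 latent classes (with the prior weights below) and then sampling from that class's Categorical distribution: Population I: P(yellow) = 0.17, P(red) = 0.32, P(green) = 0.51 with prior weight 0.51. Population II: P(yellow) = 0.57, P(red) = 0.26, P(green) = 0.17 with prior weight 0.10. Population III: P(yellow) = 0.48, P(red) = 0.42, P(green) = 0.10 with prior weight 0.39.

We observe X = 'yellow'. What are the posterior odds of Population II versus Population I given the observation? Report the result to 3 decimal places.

0.657

Since P(k|x) ∝ w_k f_k(x), the posterior odds are w_i f_i(x) / (w_j f_j(x)).
Categorical probabilities:
  f_I = P(yellow | comp) = 0.17
  f_II = P(yellow | comp) = 0.57
  f_III = P(yellow | comp) = 0.48
Posterior odds = (w_II·f_II) / (w_I·f_I) = (0.10·0.57) / (0.51·0.17) = 0.057 / 0.0867 ≈ 0.657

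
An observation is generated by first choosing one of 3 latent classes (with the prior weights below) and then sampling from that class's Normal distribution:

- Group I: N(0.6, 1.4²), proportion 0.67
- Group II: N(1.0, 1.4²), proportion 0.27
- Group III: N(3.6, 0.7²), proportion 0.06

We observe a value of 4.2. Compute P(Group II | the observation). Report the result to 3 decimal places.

0.155

The responsibility of component k is π_k f_k(x) divided by Σ_j π_j f_j(x).
Normal densities:
  p_I = 0.010446
  p_II = 0.0209073
  p_III = 0.394707
Weight by the priors:
  π_I·p_I = 0.67 × 0.010446 = 0.00699884
  π_II·p_II = 0.27 × 0.0209073 = 0.00564498
  π_III·p_III = 0.06 × 0.394707 = 0.0236824
Normaliser: 0.00699884 + 0.00564498 + 0.0236824 = 0.0363263
P(Group II | data) ≈ 0.155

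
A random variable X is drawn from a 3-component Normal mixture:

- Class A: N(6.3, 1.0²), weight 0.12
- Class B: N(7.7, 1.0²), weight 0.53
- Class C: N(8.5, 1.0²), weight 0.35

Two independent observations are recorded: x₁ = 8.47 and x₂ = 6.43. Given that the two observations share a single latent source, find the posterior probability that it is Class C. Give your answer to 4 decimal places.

Posterior ∝ prior × likelihood, so P(k | x) ∝ w_k f_k(x); normalise over all components.
Since both observations come from the same component, the likelihood for component k is f_k(x₁)·f_k(x₂).
  L_A = [(1/(1.0·√(2π)))·exp(−(8.47−6.3)²/(2·1.0²)) = 0.398942·exp(-2.35445) = 0.0378779] × [0.395585] = 0.0149839
  L_B = [(1/(1.0·√(2π)))·exp(−(8.47−7.7)²/(2·1.0²)) = 0.398942·exp(-0.29645) = 0.296595] × [0.178104] = 0.0528247
  L_C = [(1/(1.0·√(2π)))·exp(−(8.47−8.5)²/(2·1.0²)) = 0.398942·exp(-0.00045) = 0.398763] × [0.0468226] = 0.0186711
Weight by the priors:
  w_A·L_A = 0.12 × 0.0149839 = 0.00179807
  w_B·L_B = 0.53 × 0.0528247 = 0.0279971
  w_C·L_C = 0.35 × 0.0186711 = 0.00653489
Evidence: 0.00179807 + 0.0279971 + 0.00653489 = 0.03633
Responsibility of Class C: 0.00653489 / 0.03633 ≈ 0.1799

0.1799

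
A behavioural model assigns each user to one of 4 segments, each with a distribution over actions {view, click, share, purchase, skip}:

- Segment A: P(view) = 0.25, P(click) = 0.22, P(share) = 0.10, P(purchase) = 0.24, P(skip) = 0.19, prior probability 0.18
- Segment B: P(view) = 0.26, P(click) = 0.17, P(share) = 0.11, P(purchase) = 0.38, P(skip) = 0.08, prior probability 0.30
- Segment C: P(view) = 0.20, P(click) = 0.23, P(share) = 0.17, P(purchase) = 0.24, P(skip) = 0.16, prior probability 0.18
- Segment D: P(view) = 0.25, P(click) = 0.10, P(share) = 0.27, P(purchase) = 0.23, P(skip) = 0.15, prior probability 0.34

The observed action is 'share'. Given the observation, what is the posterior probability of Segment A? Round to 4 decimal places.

0.1038

P(component k | x) = P(Z=k)·f_k(x) / marginal(x), where marginal(x) = Σ_j P(Z=j)·f_j(x).
Categorical probabilities:
  L_A = P(share | comp) = 0.10
  L_B = P(share | comp) = 0.11
  L_C = P(share | comp) = 0.17
  L_D = P(share | comp) = 0.27
Prior × likelihood for each component:
  P(Z=A)·L_A = 0.18 × 0.1 = 0.018
  P(Z=B)·L_B = 0.30 × 0.11 = 0.033
  P(Z=C)·L_C = 0.18 × 0.17 = 0.0306
  P(Z=D)·L_D = 0.34 × 0.27 = 0.0918
Normaliser: 0.018 + 0.033 + 0.0306 + 0.0918 = 0.1734
P(Segment A | data) ≈ 0.1038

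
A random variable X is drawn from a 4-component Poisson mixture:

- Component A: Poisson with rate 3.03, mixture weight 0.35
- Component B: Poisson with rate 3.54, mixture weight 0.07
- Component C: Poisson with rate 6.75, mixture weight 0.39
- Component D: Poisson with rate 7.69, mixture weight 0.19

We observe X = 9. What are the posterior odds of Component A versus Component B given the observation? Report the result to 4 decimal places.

2.0531

The posterior odds equal the prior odds times the likelihood ratio: (π_i/π_j)·(f_i(x)/f_j(x)).
Evaluate each component's likelihood at the observed value:
  p_A = 0.00286621
  p_B = 0.00698014
  p_C = 0.0938606
  p_D = 0.118536
Posterior odds = (π_A·p_A) / (π_B·p_B) = (0.35·0.00286621) / (0.07·0.00698014) = 0.00100317 / 0.000488609 ≈ 2.0531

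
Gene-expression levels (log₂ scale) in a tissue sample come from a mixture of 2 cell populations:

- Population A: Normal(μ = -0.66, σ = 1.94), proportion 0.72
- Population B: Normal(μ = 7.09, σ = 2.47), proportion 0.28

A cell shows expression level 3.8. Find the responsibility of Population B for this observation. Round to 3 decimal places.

0.639

By Bayes' theorem, P(k | x) = P(Z=k) f_k(x) / Σ_j P(Z=j) f_j(x).
Evaluate each component's likelihood at the observed value:
  p_A = (1/(1.94·√(2π)))·exp(−(3.8−-0.66)²/(2·1.94²)) = 0.205640·exp(-2.64263) = 0.0146362
  p_B = (1/(2.47·√(2π)))·exp(−(3.8−7.09)²/(2·2.47²)) = 0.161515·exp(-0.88709) = 0.0665204
Unnormalised posteriors:
  P(Z=A)·p_A = 0.72 × 0.0146362 = 0.0105381
  P(Z=B)·p_B = 0.28 × 0.0665204 = 0.0186257
Denominator: 0.0105381 + 0.0186257 = 0.0291638
So the posterior for Population B is 0.0186257 / 0.0291638 ≈ 0.639.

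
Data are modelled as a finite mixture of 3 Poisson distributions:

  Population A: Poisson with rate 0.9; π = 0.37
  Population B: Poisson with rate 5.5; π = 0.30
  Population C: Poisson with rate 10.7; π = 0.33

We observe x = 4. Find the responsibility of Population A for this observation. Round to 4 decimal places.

Apply Bayes' rule: the posterior for each component is proportional to its prior times its likelihood at x.
Component likelihoods at x = 4:
  p_A = e^(−0.9)·0.9^4/4! = 0.0111146
  p_B = e^(−5.5)·5.5^4/4! = 0.155819
  p_C = e^(−10.7)·10.7^4/4! = 0.0123133
Multiply by the mixture weights:
  P(Z=A)·p_A = 0.37 × 0.0111146 = 0.0041124
  P(Z=B)·p_B = 0.30 × 0.155819 = 0.0467456
  P(Z=C)·p_C = 0.33 × 0.0123133 = 0.00406337
Marginal: 0.0041124 + 0.0467456 + 0.00406337 = 0.0549214
Responsibility of Population A: 0.0041124 / 0.0549214 ≈ 0.0749

0.0749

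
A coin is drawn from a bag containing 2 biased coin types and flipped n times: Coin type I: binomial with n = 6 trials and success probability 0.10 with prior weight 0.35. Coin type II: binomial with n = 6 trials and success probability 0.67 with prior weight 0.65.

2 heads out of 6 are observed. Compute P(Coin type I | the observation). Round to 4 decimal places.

Apply Bayes' rule: the posterior for each component is proportional to its prior times its likelihood at x.
Evaluate each component's likelihood at the observed value:
  p_I = 0.098415
  p_II = 0.079854
Weight by the priors:
  π_I·p_I = 0.35 × 0.098415 = 0.0344453
  π_II·p_II = 0.65 × 0.079854 = 0.0519051
Evidence: 0.0344453 + 0.0519051 = 0.0863503
P(Coin type I | 2 heads out of 6) = 0.0344453 / 0.0863503 ≈ 0.3989

0.3989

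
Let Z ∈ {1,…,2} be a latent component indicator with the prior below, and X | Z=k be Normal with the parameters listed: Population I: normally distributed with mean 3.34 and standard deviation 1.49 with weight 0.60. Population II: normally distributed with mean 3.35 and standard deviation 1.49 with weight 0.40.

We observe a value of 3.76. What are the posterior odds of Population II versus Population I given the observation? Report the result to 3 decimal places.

The posterior odds equal the prior odds times the likelihood ratio: (w_i/w_j)·(f_i(x)/f_j(x)).
Normal densities:
  L_I = 0.257318
  L_II = 0.257799
0.10312 / 0.154391 ≈ 0.668

0.668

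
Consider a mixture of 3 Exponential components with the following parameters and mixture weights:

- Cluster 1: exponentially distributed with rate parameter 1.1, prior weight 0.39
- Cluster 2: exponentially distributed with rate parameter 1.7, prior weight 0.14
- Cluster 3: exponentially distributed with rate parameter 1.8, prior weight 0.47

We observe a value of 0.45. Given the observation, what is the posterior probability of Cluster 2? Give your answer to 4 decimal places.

0.1479

P(component k | x) = π_k·f_k(x) / marginal(x), where marginal(x) = Σ_j π_j·f_j(x).
Component likelihoods at x = 0.45:
  p_1 = 0.670528
  p_2 = 0.791068
  p_3 = 0.800745
Weight by the priors:
  π_1·p_1 = 0.39 × 0.670528 = 0.261506
  π_2·p_2 = 0.14 × 0.791068 = 0.110749
  π_3·p_3 = 0.47 × 0.800745 = 0.37635
Normaliser: 0.261506 + 0.110749 + 0.37635 = 0.748605
P(Cluster 2 | 0.45) ≈ 0.1479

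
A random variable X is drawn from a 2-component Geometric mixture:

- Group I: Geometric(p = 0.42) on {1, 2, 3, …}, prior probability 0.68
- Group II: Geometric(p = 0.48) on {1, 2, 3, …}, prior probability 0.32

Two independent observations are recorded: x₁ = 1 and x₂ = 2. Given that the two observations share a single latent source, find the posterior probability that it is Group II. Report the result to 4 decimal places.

0.3553

By Bayes' theorem, P(k | x) = π_k f_k(x) / Σ_j π_j f_j(x).
Since both observations come from the same component, the likelihood for component k is f_k(x₁)·f_k(x₂).
  f_I = [0.42·(1−0.42)^0 = 0.42·1 = 0.42] × [0.2436] = 0.102312
  f_II = [0.48·(1−0.48)^0 = 0.48·1 = 0.48] × [0.2496] = 0.119808
Weight by the priors:
  π_I·f_I = 0.68 × 0.102312 = 0.0695722
  π_II·f_II = 0.32 × 0.119808 = 0.0383386
Marginal: 0.0695722 + 0.0383386 = 0.107911
Responsibility of Group II: 0.0383386 / 0.107911 ≈ 0.3553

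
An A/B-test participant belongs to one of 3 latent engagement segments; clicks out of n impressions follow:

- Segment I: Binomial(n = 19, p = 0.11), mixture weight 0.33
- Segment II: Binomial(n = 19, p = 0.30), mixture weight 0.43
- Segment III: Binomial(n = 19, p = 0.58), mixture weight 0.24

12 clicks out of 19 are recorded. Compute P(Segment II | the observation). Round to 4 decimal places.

P(component k | x) = π_k·f_k(x) / marginal(x), where marginal(x) = Σ_j π_j·f_j(x).
Evaluate each component's likelihood at the observed value:
  L_I = C(19,12)·0.11^12·0.89^7 = 50388·3.13843e-12·0.442313 = 6.9947e-08
  L_II = C(19,12)·0.30^12·0.70^7 = 50388·5.31441e-07·0.0823543 = 0.0022053
  L_III = C(19,12)·0.58^12·0.42^7 = 50388·0.00144923·0.00230539 = 0.168348
Multiply by the mixture weights:
  π_I·L_I = 0.33 × 6.9947e-08 = 2.30825e-08
  π_II·L_II = 0.43 × 0.0022053 = 0.000948281
  π_III·L_III = 0.24 × 0.168348 = 0.0404035
Sum: 2.30825e-08 + 0.000948281 + 0.0404035 = 0.0413518
So the posterior for Segment II is 0.000948281 / 0.0413518 ≈ 0.0229.

0.0229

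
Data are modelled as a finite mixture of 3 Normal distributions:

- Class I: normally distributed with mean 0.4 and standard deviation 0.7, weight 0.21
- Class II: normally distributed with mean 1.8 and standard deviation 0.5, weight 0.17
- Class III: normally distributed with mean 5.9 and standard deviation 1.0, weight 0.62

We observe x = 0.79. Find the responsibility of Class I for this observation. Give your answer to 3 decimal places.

P(component k | x) = w_k·f_k(x) / marginal(x), where marginal(x) = Σ_j w_j·f_j(x).
Evaluate each component's likelihood at the observed value:
  L_I = 0.487986
  L_II = 0.103727
  L_III = 8.52589e-07
Multiply by the mixture weights:
  w_I·L_I = 0.21 × 0.487986 = 0.102477
  w_II·L_II = 0.17 × 0.103727 = 0.0176336
  w_III·L_III = 0.62 × 8.52589e-07 = 5.28605e-07
Marginal: 0.102477 + 0.0176336 + 5.28605e-07 = 0.120111
Responsibility of Class I: 0.102477 / 0.120111 ≈ 0.853

0.853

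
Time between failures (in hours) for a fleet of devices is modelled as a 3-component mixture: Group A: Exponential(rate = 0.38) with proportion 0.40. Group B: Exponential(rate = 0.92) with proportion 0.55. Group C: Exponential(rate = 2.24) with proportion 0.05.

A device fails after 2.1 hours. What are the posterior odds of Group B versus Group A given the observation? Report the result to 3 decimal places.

Since P(k|x) ∝ π_k f_k(x), the posterior odds are π_i f_i(x) / (π_j f_j(x)).
Exponential densities:
  f_A = 0.38·e^(−0.38·2.1) = 0.38·e^(−0.7980) = 0.171087
  f_B = 0.92·e^(−0.92·2.1) = 0.92·e^(−1.9320) = 0.13327
  f_C = 2.24·e^(−2.24·2.1) = 2.24·e^(−4.7040) = 0.0202921
Posterior odds = (π_B·f_B) / (π_A·f_A) = (0.55·0.13327) / (0.40·0.171087) = 0.0732982 / 0.0684347 ≈ 1.071

1.071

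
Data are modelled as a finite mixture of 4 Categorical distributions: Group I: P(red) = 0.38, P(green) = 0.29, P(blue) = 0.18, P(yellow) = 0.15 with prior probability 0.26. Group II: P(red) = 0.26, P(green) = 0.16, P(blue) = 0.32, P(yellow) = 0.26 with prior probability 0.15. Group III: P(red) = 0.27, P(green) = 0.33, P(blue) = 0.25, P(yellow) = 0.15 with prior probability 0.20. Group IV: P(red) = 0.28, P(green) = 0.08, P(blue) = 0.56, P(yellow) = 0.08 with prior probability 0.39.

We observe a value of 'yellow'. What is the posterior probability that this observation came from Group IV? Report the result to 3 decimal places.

The responsibility of component k is π_k f_k(x) divided by Σ_j π_j f_j(x).
Categorical probabilities:
  p_I = 0.15
  p_II = 0.26
  p_III = 0.15
  p_IV = 0.08
Multiply by the mixture weights:
  π_I·p_I = 0.26 × 0.15 = 0.039
  π_II·p_II = 0.15 × 0.26 = 0.039
  π_III·p_III = 0.20 × 0.15 = 0.03
  π_IV·p_IV = 0.39 × 0.08 = 0.0312
Marginal: 0.039 + 0.039 + 0.03 + 0.0312 = 0.1392
P(Group IV | the observation) = 0.0312 / 0.1392 ≈ 0.224

0.224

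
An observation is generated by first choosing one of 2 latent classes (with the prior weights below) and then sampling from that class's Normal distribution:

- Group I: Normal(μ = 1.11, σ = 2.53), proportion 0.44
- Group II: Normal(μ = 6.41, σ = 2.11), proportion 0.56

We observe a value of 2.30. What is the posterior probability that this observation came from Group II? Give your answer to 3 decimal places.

0.204

P(component k | x) = π_k·f_k(x) / marginal(x), where marginal(x) = Σ_j π_j·f_j(x).
Component likelihoods at x = 2.30:
  f_I = (1/(2.53·√(2π)))·exp(−(2.30−1.11)²/(2·2.53²)) = 0.157685·exp(-0.11062) = 0.141172
  f_II = (1/(2.11·√(2π)))·exp(−(2.30−6.41)²/(2·2.11²)) = 0.189072·exp(-1.89709) = 0.0283616
Multiply by the mixture weights:
  π_I·f_I = 0.44 × 0.141172 = 0.0621158
  π_II·f_II = 0.56 × 0.0283616 = 0.0158825
Denominator: 0.0621158 + 0.0158825 = 0.0779982
P(Group II | the observation) ≈ 0.204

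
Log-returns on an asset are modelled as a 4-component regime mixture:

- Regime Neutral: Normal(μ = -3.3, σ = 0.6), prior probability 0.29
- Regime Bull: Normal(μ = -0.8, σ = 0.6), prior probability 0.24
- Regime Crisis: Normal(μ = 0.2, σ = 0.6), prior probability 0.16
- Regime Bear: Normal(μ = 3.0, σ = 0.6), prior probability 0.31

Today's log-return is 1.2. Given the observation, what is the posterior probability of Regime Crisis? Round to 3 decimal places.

Apply Bayes' rule: the posterior for each component is proportional to its prior times its likelihood at x.
Evaluate each component's likelihood at the observed value:
  p_Neutral = 4.0572e-13
  p_Bull = 0.00257046
  p_Crisis = 0.165795
  p_Bear = 0.00738641
Prior × likelihood for each component:
  π_Neutral·p_Neutral = 0.29 × 4.0572e-13 = 1.17659e-13
  π_Bull·p_Bull = 0.24 × 0.00257046 = 0.000616912
  π_Crisis·p_Crisis = 0.16 × 0.165795 = 0.0265272
  π_Bear·p_Bear = 0.31 × 0.00738641 = 0.00228979
Evidence: 1.17659e-13 + 0.000616912 + 0.0265272 + 0.00228979 = 0.0294339
Responsibility of Regime Crisis: 0.0265272 / 0.0294339 ≈ 0.901

0.901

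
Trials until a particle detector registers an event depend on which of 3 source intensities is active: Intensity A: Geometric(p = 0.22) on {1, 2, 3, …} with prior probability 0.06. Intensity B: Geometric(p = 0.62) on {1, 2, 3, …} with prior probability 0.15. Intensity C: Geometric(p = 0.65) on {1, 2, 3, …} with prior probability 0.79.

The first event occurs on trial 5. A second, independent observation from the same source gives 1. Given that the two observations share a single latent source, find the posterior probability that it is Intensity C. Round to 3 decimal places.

0.687

Posterior ∝ prior × likelihood, so P(k | x) ∝ π_k f_k(x); normalise over all components.
Since both observations come from the same component, the likelihood for component k is f_k(x₁)·f_k(x₂).
  f_A = [0.22·(1−0.22)^4 = 0.22·0.370151 = 0.0814331] × [0.22] = 0.0179153
  f_B = [0.62·(1−0.62)^4 = 0.62·0.0208514 = 0.0129278] × [0.62] = 0.00801526
  f_C = [0.65·(1−0.65)^4 = 0.65·0.0150062 = 0.00975406] × [0.65] = 0.00634014
Unnormalised posteriors:
  π_A·f_A = 0.06 × 0.0179153 = 0.00107492
  π_B·f_B = 0.15 × 0.00801526 = 0.00120229
  π_C·f_C = 0.79 × 0.00634014 = 0.00500871
Sum: 0.00107492 + 0.00120229 + 0.00500871 = 0.00728592
P(Intensity C | x₁,x₂) = 0.00500871 / 0.00728592 ≈ 0.687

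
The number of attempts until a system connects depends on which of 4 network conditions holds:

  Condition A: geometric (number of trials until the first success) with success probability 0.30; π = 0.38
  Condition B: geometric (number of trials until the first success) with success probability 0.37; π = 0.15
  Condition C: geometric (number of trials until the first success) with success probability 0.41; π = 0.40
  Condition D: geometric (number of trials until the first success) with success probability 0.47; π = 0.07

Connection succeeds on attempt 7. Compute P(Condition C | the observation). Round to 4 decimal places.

0.2820

By Bayes' theorem, P(k | x) = π_k f_k(x) / Σ_j π_j f_j(x).
Evaluate each component's likelihood at the observed value:
  f_A = 0.30·(1−0.30)^6 = 0.30·0.117649 = 0.0352947
  f_B = 0.37·(1−0.37)^6 = 0.37·0.0625235 = 0.0231337
  f_C = 0.41·(1−0.41)^6 = 0.41·0.0421805 = 0.017294
  f_D = 0.47·(1−0.47)^6 = 0.47·0.0221644 = 0.0104172
Prior × likelihood for each component:
  π_A·f_A = 0.38 × 0.0352947 = 0.013412
  π_B·f_B = 0.15 × 0.0231337 = 0.00347005
  π_C·f_C = 0.40 × 0.017294 = 0.00691761
  π_D·f_D = 0.07 × 0.0104172 = 0.000729207
Denominator: 0.013412 + 0.00347005 + 0.00691761 + 0.000729207 = 0.0245289
P(Condition C | x) = 0.00691761 / 0.0245289 ≈ 0.2820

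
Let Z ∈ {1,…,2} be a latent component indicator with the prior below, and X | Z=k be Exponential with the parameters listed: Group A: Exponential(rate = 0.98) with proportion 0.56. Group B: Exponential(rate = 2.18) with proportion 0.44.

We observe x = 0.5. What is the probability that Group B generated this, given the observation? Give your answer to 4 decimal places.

The responsibility of component k is π_k f_k(x) divided by Σ_j π_j f_j(x).
Exponential densities:
  f_A = 0.600374
  f_B = 0.732952
Prior × likelihood for each component:
  π_A·f_A = 0.56 × 0.600374 = 0.336209
  π_B·f_B = 0.44 × 0.732952 = 0.322499
Normaliser: 0.336209 + 0.322499 = 0.658708
Responsibility of Group B: 0.322499 / 0.658708 ≈ 0.4896

0.4896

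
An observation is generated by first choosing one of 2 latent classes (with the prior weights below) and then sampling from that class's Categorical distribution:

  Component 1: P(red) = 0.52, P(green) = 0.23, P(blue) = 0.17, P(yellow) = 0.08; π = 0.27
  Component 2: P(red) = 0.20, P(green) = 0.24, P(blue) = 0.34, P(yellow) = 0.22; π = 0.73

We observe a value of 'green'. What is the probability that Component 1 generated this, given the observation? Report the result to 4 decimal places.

0.2617

By Bayes' theorem, P(k | x) = w_k f_k(x) / Σ_j w_j f_j(x).
Component likelihoods at x = 'green':
  f_1 = P(green | comp) = 0.23
  f_2 = P(green | comp) = 0.24
Prior × likelihood for each component:
  w_1·f_1 = 0.27 × 0.23 = 0.0621
  w_2·f_2 = 0.73 × 0.24 = 0.1752
Marginal: 0.0621 + 0.1752 = 0.2373
P(Component 1 | 'green') ≈ 0.2617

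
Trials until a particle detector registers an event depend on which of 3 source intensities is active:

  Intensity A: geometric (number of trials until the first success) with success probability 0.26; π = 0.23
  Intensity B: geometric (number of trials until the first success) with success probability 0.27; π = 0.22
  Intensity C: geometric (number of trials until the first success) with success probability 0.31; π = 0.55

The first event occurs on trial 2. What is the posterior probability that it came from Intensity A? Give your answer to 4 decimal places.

0.2156

Apply Bayes' rule: the posterior for each component is proportional to its prior times its likelihood at x.
Component likelihoods at x = 2:
  p_A = 0.26·(1−0.26)^1 = 0.26·0.74 = 0.1924
  p_B = 0.27·(1−0.27)^1 = 0.27·0.73 = 0.1971
  p_C = 0.31·(1−0.31)^1 = 0.31·0.69 = 0.2139
Prior × likelihood for each component:
  π_A·p_A = 0.23 × 0.1924 = 0.044252
  π_B·p_B = 0.22 × 0.1971 = 0.043362
  π_C·p_C = 0.55 × 0.2139 = 0.117645
Evidence: 0.044252 + 0.043362 + 0.117645 = 0.205259
P(Intensity A | x) = 0.044252 / 0.205259 ≈ 0.2156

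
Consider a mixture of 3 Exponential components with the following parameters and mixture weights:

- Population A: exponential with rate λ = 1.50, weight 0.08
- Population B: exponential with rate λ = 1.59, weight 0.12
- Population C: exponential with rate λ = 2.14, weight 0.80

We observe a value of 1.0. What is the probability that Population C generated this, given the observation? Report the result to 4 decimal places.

P(component k | x) = P(Z=k)·f_k(x) / marginal(x), where marginal(x) = Σ_j P(Z=j)·f_j(x).
Component likelihoods at x = 1.0:
  L_A = 0.334695
  L_B = 0.324242
  L_C = 0.251781
Multiply by the mixture weights:
  P(Z=A)·L_A = 0.08 × 0.334695 = 0.0267756
  P(Z=B)·L_B = 0.12 × 0.324242 = 0.038909
  P(Z=C)·L_C = 0.80 × 0.251781 = 0.201425
Denominator: 0.0267756 + 0.038909 + 0.201425 = 0.26711
P(Population C | the observation) = 0.201425 / 0.26711 ≈ 0.7541

0.7541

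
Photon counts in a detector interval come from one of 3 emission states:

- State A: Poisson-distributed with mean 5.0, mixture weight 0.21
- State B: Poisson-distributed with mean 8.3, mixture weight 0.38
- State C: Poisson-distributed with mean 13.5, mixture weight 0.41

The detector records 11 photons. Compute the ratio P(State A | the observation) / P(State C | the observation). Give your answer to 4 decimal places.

The posterior odds equal the prior odds times the likelihood ratio: (w_i/w_j)·(f_i(x)/f_j(x)).
Evaluate each component's likelihood at the observed value:
  f_A = e^(−5.0)·5.0^11/11! = 0.00824218
  f_B = e^(−8.3)·8.3^11/11! = 0.0801787
  f_C = e^(−13.5)·13.5^11/11! = 0.0932267
0.00173086 / 0.0382229 ≈ 0.0453

0.0453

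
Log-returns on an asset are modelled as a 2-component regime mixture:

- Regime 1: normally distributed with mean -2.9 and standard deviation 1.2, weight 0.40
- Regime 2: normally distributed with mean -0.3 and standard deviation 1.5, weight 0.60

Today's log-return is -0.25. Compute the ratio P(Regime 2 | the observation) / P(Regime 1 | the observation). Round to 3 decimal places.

The posterior odds equal the prior odds times the likelihood ratio: (π_i/π_j)·(f_i(x)/f_j(x)).
Component likelihoods at x = -0.25:
  f_1 = 0.0290241
  f_2 = 0.265814
0.159488 / 0.0116096 ≈ 13.738

13.738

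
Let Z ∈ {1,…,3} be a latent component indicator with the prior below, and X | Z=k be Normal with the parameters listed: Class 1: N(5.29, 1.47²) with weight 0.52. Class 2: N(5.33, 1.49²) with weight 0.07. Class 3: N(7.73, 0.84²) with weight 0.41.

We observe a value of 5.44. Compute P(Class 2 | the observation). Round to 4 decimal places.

0.1141

Apply Bayes' rule: the posterior for each component is proportional to its prior times its likelihood at x.
Normal densities:
  p_1 = (1/(1.47·√(2π)))·exp(−(5.44−5.29)²/(2·1.47²)) = 0.271389·exp(-0.00521) = 0.26998
  p_2 = (1/(1.49·√(2π)))·exp(−(5.44−5.33)²/(2·1.49²)) = 0.267746·exp(-0.00273) = 0.267018
  p_3 = (1/(0.84·√(2π)))·exp(−(5.44−7.73)²/(2·0.84²)) = 0.474931·exp(-3.71606) = 0.0115549
Prior × likelihood for each component:
  P(Z=1)·p_1 = 0.52 × 0.26998 = 0.14039
  P(Z=2)·p_2 = 0.07 × 0.267018 = 0.0186912
  P(Z=3)·p_3 = 0.41 × 0.0115549 = 0.00473752
Marginal: 0.14039 + 0.0186912 + 0.00473752 = 0.163818
P(Class 2 | 5.44) ≈ 0.1141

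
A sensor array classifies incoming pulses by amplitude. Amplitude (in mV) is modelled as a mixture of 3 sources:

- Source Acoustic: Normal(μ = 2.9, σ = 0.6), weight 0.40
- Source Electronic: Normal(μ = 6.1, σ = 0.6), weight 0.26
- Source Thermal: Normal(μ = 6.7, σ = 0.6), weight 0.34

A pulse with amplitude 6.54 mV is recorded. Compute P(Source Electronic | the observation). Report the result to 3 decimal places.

P(component k | x) = π_k·f_k(x) / marginal(x), where marginal(x) = Σ_j π_j·f_j(x).
Component likelihoods at x = 6.54 mV:
  f_Acoustic = (1/(0.6·√(2π)))·exp(−(6.54−2.9)²/(2·0.6²)) = 0.664904·exp(-18.40222) = 6.77291e-09
  f_Electronic = (1/(0.6·√(2π)))·exp(−(6.54−6.1)²/(2·0.6²)) = 0.664904·exp(-0.26889) = 0.508138
  f_Thermal = (1/(0.6·√(2π)))·exp(−(6.54−6.7)²/(2·0.6²)) = 0.664904·exp(-0.03556) = 0.641678
Multiply by the mixture weights:
  π_Acoustic·f_Acoustic = 0.40 × 6.77291e-09 = 2.70916e-09
  π_Electronic·f_Electronic = 0.26 × 0.508138 = 0.132116
  π_Thermal·f_Thermal = 0.34 × 0.641678 = 0.218171
Evidence: 2.70916e-09 + 0.132116 + 0.218171 = 0.350286
So the posterior for Source Electronic is 0.132116 / 0.350286 ≈ 0.377.

0.377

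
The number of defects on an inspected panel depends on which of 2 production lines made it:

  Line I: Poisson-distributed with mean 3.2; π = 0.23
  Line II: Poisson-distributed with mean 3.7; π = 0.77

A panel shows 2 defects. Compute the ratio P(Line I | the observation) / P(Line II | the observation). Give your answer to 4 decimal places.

Since P(k|x) ∝ w_k f_k(x), the posterior odds are w_i f_i(x) / (w_j f_j(x)).
Evaluate each component's likelihood at the observed value:
  f_I = e^(−3.2)·3.2^2/2! = 0.208702
  f_II = e^(−3.7)·3.7^2/2! = 0.169233
Odds = (0.23/0.77) × (0.208702/0.169233) = 0.298701 × 1.23323 ≈ 0.3684

0.3684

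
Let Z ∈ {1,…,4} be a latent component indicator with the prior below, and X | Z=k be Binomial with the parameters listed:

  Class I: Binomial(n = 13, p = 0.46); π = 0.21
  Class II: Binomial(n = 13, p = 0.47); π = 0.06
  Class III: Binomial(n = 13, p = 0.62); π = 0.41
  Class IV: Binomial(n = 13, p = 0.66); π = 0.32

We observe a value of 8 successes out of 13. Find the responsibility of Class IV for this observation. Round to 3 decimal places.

Posterior ∝ prior × likelihood, so P(k | x) ∝ π_k f_k(x); normalise over all components.
Component likelihoods at x = 8 successes out of 13:
  L_I = C(13,8)·0.46^8·0.54^5 = 1287·0.00200476·0.0459165 = 0.11847
  L_II = C(13,8)·0.47^8·0.53^5 = 1287·0.00238113·0.0418195 = 0.128157
  L_III = C(13,8)·0.62^8·0.38^5 = 1287·0.021834·0.00792352 = 0.222654
  L_IV = C(13,8)·0.66^8·0.34^5 = 1287·0.0360041·0.00454354 = 0.210535
Multiply by the mixture weights:
  π_I·L_I = 0.21 × 0.11847 = 0.0248788
  π_II·L_II = 0.06 × 0.128157 = 0.00768939
  π_III·L_III = 0.41 × 0.222654 = 0.091288
  π_IV·L_IV = 0.32 × 0.210535 = 0.0673712
Denominator: 0.0248788 + 0.00768939 + 0.091288 + 0.0673712 = 0.191227
P(Class IV | the observation) ≈ 0.352

0.352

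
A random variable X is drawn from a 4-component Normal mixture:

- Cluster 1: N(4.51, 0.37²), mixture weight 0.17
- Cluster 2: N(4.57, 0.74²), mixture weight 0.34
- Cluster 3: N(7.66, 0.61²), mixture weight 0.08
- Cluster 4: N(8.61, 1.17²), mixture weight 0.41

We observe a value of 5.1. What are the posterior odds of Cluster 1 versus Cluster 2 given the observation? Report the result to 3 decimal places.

Posterior odds = (π_i f_i(x)) / (π_j f_j(x)); the normalising sum cancels.
Normal densities:
  L_1 = (1/(0.37·√(2π)))·exp(−(5.1−4.51)²/(2·0.37²)) = 1.078222·exp(-1.27137) = 0.302386
  L_2 = (1/(0.74·√(2π)))·exp(−(5.1−4.57)²/(2·0.74²)) = 0.539111·exp(-0.25648) = 0.417147
  L_3 = (1/(0.61·√(2π)))·exp(−(5.1−7.66)²/(2·0.61²)) = 0.654004·exp(-8.80623) = 9.79673e-05
  L_4 = (1/(1.17·√(2π)))·exp(−(5.1−8.61)²/(2·1.17²)) = 0.340976·exp(-4.50000) = 0.0037879
Posterior odds = (π_1·L_1) / (π_2·L_2) = (0.17·0.302386) / (0.34·0.417147) = 0.0514056 / 0.14183 ≈ 0.362

0.362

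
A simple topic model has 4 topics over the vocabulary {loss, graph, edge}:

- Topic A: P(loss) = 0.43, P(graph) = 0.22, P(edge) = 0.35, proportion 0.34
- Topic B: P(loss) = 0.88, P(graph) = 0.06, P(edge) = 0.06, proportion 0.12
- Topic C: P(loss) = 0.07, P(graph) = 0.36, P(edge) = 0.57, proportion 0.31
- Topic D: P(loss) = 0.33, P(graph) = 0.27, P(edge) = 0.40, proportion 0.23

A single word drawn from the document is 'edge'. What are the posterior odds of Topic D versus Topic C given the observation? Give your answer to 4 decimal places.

0.5207

Only the two components matter; the odds are (w_i f_i(x)) / (w_j f_j(x)).
Component likelihoods at x = 'edge':
  f_A = 0.35
  f_B = 0.06
  f_C = 0.57
  f_D = 0.4
0.092 / 0.1767 ≈ 0.5207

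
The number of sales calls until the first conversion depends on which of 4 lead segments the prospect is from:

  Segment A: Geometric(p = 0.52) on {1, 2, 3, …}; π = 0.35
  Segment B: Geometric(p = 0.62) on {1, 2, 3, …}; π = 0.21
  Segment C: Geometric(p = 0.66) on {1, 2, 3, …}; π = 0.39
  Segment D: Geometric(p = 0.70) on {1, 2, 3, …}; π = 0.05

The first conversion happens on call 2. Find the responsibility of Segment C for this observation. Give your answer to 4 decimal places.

0.3726

The responsibility of component k is w_k f_k(x) divided by Σ_j w_j f_j(x).
Evaluate each component's likelihood at the observed value:
  L_A = 0.2496
  L_B = 0.2356
  L_C = 0.2244
  L_D = 0.21
Multiply by the mixture weights:
  w_A·L_A = 0.35 × 0.2496 = 0.08736
  w_B·L_B = 0.21 × 0.2356 = 0.049476
  w_C·L_C = 0.39 × 0.2244 = 0.087516
  w_D·L_D = 0.05 × 0.21 = 0.0105
Normaliser: 0.08736 + 0.049476 + 0.087516 + 0.0105 = 0.234852
P(Segment C | data) ≈ 0.3726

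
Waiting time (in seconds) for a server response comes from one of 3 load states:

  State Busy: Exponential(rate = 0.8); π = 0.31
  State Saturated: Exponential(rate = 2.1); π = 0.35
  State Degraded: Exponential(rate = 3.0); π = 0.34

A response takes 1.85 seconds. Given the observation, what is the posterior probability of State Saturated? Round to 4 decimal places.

0.2000

Apply Bayes' rule: the posterior for each component is proportional to its prior times its likelihood at x.
Component likelihoods at x = 1.85 seconds:
  f_Busy = 0.18211
  f_Saturated = 0.0431504
  f_Degraded = 0.0116624
Weight by the priors:
  P(Z=Busy)·f_Busy = 0.31 × 0.18211 = 0.0564541
  P(Z=Saturated)·f_Saturated = 0.35 × 0.0431504 = 0.0151027
  P(Z=Degraded)·f_Degraded = 0.34 × 0.0116624 = 0.00396521
Marginal: 0.0564541 + 0.0151027 + 0.00396521 = 0.075522
So the posterior for State Saturated is 0.0151027 / 0.075522 ≈ 0.2000.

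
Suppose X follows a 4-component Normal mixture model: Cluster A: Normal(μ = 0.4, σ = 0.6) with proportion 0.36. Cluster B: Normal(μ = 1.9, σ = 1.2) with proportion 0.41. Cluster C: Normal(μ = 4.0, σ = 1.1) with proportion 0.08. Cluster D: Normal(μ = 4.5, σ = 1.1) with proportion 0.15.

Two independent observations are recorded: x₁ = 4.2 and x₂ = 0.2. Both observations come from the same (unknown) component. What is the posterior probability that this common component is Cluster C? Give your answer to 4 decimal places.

0.0099

By Bayes' theorem, P(k | x) = P(Z=k) f_k(x) / Σ_j P(Z=j) f_j(x).
Since both observations come from the same component, the likelihood for component k is f_k(x₁)·f_k(x₂).
  L_A = [1.29641e-09] × [0.628972] = 8.15404e-10
  L_B = [0.0529681] × [0.121878] = 0.00645566
  L_C = [0.356729] × [0.000929196] = 0.000331472
  L_D = [0.349435] × [0.000174298] = 6.09057e-05
Unnormalised posteriors:
  P(Z=A)·L_A = 0.36 × 8.15404e-10 = 2.93546e-10
  P(Z=B)·L_B = 0.41 × 0.00645566 = 0.00264682
  P(Z=C)·L_C = 0.08 × 0.000331472 = 2.65177e-05
  P(Z=D)·L_D = 0.15 × 6.09057e-05 = 9.13586e-06
Marginal: 2.93546e-10 + 0.00264682 + 2.65177e-05 + 9.13586e-06 = 0.00268247
P(Cluster C | x₁,x₂) ≈ 0.0099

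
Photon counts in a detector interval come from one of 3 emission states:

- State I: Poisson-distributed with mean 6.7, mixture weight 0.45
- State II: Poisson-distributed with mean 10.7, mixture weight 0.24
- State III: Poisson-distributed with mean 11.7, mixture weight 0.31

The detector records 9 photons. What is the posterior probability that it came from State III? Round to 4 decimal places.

0.2969

Posterior ∝ prior × likelihood, so P(k | x) ∝ π_k f_k(x); normalise over all components.
Component likelihoods at x = 9 photons:
  f_I = 0.0922863
  f_II = 0.114219
  f_III = 0.0938997
Multiply by the mixture weights:
  π_I·f_I = 0.45 × 0.0922863 = 0.0415288
  π_II·f_II = 0.24 × 0.114219 = 0.0274127
  π_III·f_III = 0.31 × 0.0938997 = 0.0291089
Evidence: 0.0415288 + 0.0274127 + 0.0291089 = 0.0980504
Responsibility of State III: 0.0291089 / 0.0980504 ≈ 0.2969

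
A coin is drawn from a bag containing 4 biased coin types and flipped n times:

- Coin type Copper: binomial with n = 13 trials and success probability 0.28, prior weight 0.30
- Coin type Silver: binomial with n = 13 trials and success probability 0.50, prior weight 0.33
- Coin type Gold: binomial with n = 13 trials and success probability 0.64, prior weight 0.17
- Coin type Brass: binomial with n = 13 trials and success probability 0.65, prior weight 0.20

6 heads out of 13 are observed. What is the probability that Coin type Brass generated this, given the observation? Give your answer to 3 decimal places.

P(component k | x) = π_k·f_k(x) / marginal(x), where marginal(x) = Σ_j π_j·f_j(x).
Evaluate each component's likelihood at the observed value:
  L_Copper = C(13,6)·0.28^6·0.72^7 = 1716·0.00048189·0.100306 = 0.0829455
  L_Silver = C(13,6)·0.50^6·0.50^7 = 1716·0.015625·0.0078125 = 0.209473
  L_Gold = C(13,6)·0.64^6·0.36^7 = 1716·0.0687195·0.000783642 = 0.0924091
  L_Brass = C(13,6)·0.65^6·0.35^7 = 1716·0.0754189·0.000643393 = 0.0832672
Prior × likelihood for each component:
  π_Copper·L_Copper = 0.30 × 0.0829455 = 0.0248837
  π_Silver·L_Silver = 0.33 × 0.209473 = 0.069126
  π_Gold·L_Gold = 0.17 × 0.0924091 = 0.0157095
  π_Brass·L_Brass = 0.20 × 0.0832672 = 0.0166534
Normaliser: 0.0248837 + 0.069126 + 0.0157095 + 0.0166534 = 0.126373
Responsibility of Coin type Brass: 0.0166534 / 0.126373 ≈ 0.132

0.132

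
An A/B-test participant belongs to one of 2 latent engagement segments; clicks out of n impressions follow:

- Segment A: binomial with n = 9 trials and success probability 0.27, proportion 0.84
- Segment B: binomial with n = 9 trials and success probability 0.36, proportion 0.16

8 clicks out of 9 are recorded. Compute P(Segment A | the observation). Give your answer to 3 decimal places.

0.375

Apply Bayes' rule: the posterior for each component is proportional to its prior times its likelihood at x.
Evaluate each component's likelihood at the observed value:
  p_A = 0.000185556
  p_B = 0.00162496
Prior × likelihood for each component:
  π_A·p_A = 0.84 × 0.000185556 = 0.000155867
  π_B·p_B = 0.16 × 0.00162496 = 0.000259993
Marginal: 0.000155867 + 0.000259993 = 0.000415861
Responsibility of Segment A: 0.000155867 / 0.000415861 ≈ 0.375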